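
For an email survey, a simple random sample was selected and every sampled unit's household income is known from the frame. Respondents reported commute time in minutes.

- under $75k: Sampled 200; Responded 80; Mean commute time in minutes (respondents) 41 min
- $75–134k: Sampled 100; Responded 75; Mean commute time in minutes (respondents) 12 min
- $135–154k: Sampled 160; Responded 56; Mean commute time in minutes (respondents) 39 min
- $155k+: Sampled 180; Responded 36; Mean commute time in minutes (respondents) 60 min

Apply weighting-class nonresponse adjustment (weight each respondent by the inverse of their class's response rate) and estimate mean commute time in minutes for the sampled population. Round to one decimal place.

41.3

Class response rates: under $75k 80/200 = 40%, $75–134k 75/100 = 75%, $135–154k 56/160 = 35%, $155k+ 36/180 = 20%.
Each respondent's weight = sampled/responded in their class; summing within a class gives n_sampled, so:
  under $75k: 200 × 41 = 8200
  $75–134k: 100 × 12 = 1200
  $135–154k: 160 × 39 = 6240
  $155k+: 180 × 60 = 10,800
Adjusted estimate = 26,440 / 640 = 41.3125 → 41.3.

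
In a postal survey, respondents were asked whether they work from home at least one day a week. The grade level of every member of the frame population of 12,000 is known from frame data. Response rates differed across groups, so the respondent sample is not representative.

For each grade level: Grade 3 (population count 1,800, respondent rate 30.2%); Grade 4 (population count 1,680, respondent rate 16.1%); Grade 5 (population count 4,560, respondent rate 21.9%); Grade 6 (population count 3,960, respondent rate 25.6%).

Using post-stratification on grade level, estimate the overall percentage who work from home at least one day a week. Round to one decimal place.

23.6%

Each cell contributes population-share × respondent value:
  Grade 3: (1,800/12,000) × 30.2 = 4.53
  Grade 4: (1,680/12,000) × 16.1 = 2.254
  Grade 5: (4,560/12,000) × 21.9 = 8.322
  Grade 6: (3,960/12,000) × 25.6 = 8.448
Post-stratified estimate = 23.554 → 23.6%.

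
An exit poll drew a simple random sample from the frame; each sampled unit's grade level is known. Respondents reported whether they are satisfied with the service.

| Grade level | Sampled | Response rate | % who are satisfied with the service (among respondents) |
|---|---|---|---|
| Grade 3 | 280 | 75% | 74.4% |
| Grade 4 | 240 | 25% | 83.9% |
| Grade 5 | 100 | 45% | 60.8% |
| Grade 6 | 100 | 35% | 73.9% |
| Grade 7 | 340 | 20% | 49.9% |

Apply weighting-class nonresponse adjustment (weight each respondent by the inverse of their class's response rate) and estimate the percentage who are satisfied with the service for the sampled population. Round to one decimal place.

67.4%

With weight = n_sampled/n_responded per class, the weighted class total is n_sampled:
  Grade 3: 280 × 74.4 = 20,832
  Grade 4: 240 × 83.9 = 20,136
  Grade 5: 100 × 60.8 = 6080
  Grade 6: 100 × 73.9 = 7390
  Grade 7: 340 × 49.9 = 16,966
Adjusted estimate = 71,404 / 1,060 = 67.3623 → 67.4%.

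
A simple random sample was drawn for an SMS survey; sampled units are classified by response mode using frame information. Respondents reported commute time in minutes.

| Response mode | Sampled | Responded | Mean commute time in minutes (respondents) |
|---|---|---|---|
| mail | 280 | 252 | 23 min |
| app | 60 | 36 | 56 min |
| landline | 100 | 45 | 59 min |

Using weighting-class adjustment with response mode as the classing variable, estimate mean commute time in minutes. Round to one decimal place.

Class response rates: mail 252/280 = 90%, app 36/60 = 60%, landline 45/100 = 45%.
Weighting each respondent by the inverse class response rate inflates each class back to its sampled size, so the class weight is n_sampled:
  mail: 280 × 23 = 6440
  app: 60 × 56 = 3360
  landline: 100 × 59 = 5900
Adjusted estimate = 15,700 / 440 = 35.6818 → 35.7.

35.7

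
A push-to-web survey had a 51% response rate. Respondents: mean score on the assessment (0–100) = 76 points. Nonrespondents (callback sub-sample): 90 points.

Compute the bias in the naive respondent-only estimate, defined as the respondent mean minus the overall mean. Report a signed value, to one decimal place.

-6.9

Nonresponse fraction = 1 − 0.51 = 0.49.
Bias = (nonresponse fraction) × (respondent mean − nonrespondent mean)
     = 0.49 × (76 − 90) = 0.49 × -14 = -6.86.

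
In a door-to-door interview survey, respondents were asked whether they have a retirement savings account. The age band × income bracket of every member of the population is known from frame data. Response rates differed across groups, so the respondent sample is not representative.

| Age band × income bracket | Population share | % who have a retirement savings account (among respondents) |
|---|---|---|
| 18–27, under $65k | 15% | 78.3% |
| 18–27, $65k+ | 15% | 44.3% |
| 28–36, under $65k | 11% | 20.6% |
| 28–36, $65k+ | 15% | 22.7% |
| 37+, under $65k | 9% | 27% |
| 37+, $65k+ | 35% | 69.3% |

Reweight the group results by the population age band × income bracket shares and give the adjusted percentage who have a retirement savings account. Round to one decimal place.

Reweight to the known age band × income bracket distribution:
  18–27, under $65k: 0.15 × 78.3 = 11.745
  18–27, $65k+: 0.15 × 44.3 = 6.645
  28–36, under $65k: 0.11 × 20.6 = 2.266
  28–36, $65k+: 0.15 × 22.7 = 3.405
  37+, under $65k: 0.09 × 27 = 2.43
  37+, $65k+: 0.35 × 69.3 = 24.255
Post-stratified estimate = 50.746 → 50.7%.

50.7%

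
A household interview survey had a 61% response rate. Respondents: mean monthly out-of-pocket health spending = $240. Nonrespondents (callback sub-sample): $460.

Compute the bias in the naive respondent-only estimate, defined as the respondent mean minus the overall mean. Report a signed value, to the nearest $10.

-$90

Nonresponse fraction = 1 − 0.61 = 0.39.
Bias = (nonresponse fraction) × (respondent mean − nonrespondent mean)
     = 0.39 × (240 − 460) = 0.39 × -220 = -85.8.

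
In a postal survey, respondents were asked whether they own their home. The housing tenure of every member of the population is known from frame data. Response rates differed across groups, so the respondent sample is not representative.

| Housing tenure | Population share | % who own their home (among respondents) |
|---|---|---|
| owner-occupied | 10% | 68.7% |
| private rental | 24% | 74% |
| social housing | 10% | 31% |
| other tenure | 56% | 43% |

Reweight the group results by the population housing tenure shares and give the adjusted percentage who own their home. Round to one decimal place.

Weight each group's respondent value by its population share:
  owner-occupied: 0.1 × 68.7 = 6.87
  private rental: 0.24 × 74 = 17.76
  social housing: 0.1 × 31 = 3.1
  other tenure: 0.56 × 43 = 24.08
Post-stratified estimate = 51.81 → 51.8%.

51.8%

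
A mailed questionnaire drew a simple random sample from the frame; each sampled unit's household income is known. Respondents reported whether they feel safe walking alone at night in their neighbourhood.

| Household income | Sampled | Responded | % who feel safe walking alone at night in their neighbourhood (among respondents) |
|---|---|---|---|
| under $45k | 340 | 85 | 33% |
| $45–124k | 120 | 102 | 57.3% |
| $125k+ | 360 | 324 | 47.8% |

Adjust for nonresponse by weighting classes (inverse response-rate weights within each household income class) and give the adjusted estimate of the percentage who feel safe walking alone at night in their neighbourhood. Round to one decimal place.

Class response rates: under $45k 85/340 = 25%, $45–124k 102/120 = 85%, $125k+ 324/360 = 90%.
With weight = n_sampled/n_responded per class, the weighted class total is n_sampled:
  under $45k: 340 × 33 = 11,220
  $45–124k: 120 × 57.3 = 6876
  $125k+: 360 × 47.8 = 17,208
Adjusted estimate = 35,304 / 820 = 43.0537 → 43.1%.

43.1%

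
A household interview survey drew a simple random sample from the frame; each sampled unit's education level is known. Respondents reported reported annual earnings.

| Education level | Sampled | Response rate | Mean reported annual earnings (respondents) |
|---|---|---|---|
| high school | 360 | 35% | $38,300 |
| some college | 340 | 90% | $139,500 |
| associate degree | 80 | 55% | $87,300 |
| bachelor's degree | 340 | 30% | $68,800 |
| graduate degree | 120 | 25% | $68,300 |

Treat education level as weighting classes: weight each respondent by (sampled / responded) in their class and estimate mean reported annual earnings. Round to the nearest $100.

Each respondent's weight = sampled/responded in their class; summing within a class gives n_sampled, so:
  high school: 360 × 38,300 = 13,788,000
  some college: 340 × 139,500 = 47,430,000
  associate degree: 80 × 87,300 = 6,984,000
  bachelor's degree: 340 × 68,800 = 23,392,000
  graduate degree: 120 × 68,300 = 8,196,000
Adjusted estimate = 99,790,000 / 1,240 = 80475.8 → $80,500.

$80,500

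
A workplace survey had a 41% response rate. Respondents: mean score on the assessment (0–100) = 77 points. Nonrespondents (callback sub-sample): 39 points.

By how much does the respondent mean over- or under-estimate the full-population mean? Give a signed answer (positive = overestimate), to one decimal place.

+22.4

Nonresponse fraction = 1 − 0.41 = 0.59.
Bias = (nonresponse fraction) × (respondent mean − nonrespondent mean)
     = 0.59 × (77 − 39) = 0.59 × 38 = 22.42.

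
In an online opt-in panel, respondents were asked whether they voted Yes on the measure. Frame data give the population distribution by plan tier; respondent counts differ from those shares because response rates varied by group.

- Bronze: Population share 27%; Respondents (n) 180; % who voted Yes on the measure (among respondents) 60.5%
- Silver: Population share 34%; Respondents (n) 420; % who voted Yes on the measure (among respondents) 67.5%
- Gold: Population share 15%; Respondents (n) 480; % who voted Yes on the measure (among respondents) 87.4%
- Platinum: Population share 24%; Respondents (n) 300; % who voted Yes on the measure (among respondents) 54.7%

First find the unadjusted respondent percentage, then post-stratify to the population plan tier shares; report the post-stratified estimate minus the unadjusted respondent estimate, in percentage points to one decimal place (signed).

Without adjustment, the pooled respondent share is:
  (180/1380)×60.5 + (420/1380)×67.5 + (480/1380)×87.4 + (300/1380)×54.7 = 70.7261%
Post-stratified estimate weights by population shares:
  0.27×60.5 + 0.34×67.5 + 0.15×87.4 + 0.24×54.7 = 65.523%
Difference = 65.523 − 70.7261 = -5.2031 pp.

-5.2 percentage points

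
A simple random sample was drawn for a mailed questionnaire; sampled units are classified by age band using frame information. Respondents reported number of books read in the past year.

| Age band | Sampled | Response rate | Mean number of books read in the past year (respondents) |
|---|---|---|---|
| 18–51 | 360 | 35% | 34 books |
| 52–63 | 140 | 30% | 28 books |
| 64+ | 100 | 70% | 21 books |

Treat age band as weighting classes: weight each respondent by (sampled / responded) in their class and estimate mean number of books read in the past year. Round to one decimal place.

With weight = n_sampled/n_responded per class, the weighted class total is n_sampled:
  18–51: 360 × 34 = 12,240
  52–63: 140 × 28 = 3920
  64+: 100 × 21 = 2100
Adjusted estimate = 18,260 / 600 = 30.4333 → 30.4.

30.4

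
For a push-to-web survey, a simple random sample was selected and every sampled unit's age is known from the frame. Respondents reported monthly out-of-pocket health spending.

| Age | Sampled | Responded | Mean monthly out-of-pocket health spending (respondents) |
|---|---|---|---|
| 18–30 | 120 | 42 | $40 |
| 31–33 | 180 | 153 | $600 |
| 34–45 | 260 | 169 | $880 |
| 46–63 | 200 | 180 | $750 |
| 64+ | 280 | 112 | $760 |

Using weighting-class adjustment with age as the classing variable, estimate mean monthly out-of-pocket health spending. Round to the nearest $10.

Class response rates: 18–30 42/120 = 35%, 31–33 153/180 = 85%, 34–45 169/260 = 65%, 46–63 180/200 = 90%, 64+ 112/280 = 40%.
Each respondent's weight = sampled/responded in their class; summing within a class gives n_sampled, so:
  18–30: 120 × 40 = 4800
  31–33: 180 × 600 = 108,000
  34–45: 260 × 880 = 228,800
  46–63: 200 × 750 = 150,000
  64+: 280 × 760 = 212,800
Adjusted estimate = 704,400 / 1,040 = 677.308 → $680.

$680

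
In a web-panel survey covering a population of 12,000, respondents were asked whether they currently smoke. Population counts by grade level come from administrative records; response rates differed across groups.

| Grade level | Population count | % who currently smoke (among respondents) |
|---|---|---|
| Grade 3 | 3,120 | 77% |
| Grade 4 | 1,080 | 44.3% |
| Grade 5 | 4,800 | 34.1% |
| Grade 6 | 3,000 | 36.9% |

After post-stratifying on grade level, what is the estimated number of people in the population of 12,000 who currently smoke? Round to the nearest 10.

5,620

Each cell contributes its population count × the respondent rate:
  Grade 3: 3,120 × 77% = 2402.4
  Grade 4: 1,080 × 44.3% = 478.44
  Grade 5: 4,800 × 34.1% = 1636.8
  Grade 6: 3,000 × 36.9% = 1107
Estimated total = 5624.64 → 5,620.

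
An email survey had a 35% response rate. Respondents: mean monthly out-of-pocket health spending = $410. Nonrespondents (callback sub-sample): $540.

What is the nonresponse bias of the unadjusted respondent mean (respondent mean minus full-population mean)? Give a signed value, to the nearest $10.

Nonresponse fraction = 1 − 0.35 = 0.65.
Bias = (nonresponse fraction) × (respondent mean − nonrespondent mean)
     = 0.65 × (410 − 540) = 0.65 × -130 = -84.5.

-$80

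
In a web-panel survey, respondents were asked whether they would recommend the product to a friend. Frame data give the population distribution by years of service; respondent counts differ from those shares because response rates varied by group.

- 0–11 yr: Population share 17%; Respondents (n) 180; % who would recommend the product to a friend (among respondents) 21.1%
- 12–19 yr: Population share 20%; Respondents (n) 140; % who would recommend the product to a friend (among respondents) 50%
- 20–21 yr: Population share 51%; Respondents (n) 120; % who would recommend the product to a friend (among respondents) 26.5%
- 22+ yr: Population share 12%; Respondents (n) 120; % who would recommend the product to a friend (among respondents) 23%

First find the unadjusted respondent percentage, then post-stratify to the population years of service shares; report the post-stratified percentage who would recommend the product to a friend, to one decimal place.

29.9%

Unadjusted (pooled respondent) estimate weights by respondent counts:
  (180/560)×21.1 + (140/560)×50 + (120/560)×26.5 + (120/560)×23 = 29.8893%
Post-stratifying to population shares instead:
  0.17×21.1 + 0.2×50 + 0.51×26.5 + 0.12×23 = 29.862%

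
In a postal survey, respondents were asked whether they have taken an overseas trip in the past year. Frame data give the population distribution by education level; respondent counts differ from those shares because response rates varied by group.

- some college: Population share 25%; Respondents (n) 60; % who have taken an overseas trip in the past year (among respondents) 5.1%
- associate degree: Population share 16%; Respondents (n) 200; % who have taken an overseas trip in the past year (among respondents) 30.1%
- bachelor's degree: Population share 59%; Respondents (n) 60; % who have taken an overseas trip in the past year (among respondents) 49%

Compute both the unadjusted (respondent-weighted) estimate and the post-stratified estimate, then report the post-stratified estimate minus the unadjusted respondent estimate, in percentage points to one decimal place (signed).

+6.0 percentage points

Unadjusted (pooled respondent) estimate weights by respondent counts:
  (60/320)×5.1 + (200/320)×30.1 + (60/320)×49 = 28.9563%
Post-stratifying to population shares instead:
  0.25×5.1 + 0.16×30.1 + 0.59×49 = 35.001%
Difference = 35.001 − 28.9563 = 6.0447 pp.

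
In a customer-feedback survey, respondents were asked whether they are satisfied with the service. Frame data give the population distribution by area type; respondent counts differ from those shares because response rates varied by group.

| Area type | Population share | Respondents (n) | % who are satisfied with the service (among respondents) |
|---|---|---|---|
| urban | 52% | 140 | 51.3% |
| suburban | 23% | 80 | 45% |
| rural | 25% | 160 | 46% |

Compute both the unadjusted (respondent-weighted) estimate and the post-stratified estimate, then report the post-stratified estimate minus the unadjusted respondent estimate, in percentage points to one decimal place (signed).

+0.8 percentage points

Without adjustment, the pooled respondent share is:
  (140/380)×51.3 + (80/380)×45 + (160/380)×46 = 47.7421%
Post-stratified estimate weights by population shares:
  0.52×51.3 + 0.23×45 + 0.25×46 = 48.526%
Difference = 48.526 − 47.7421 = 0.7839 pp.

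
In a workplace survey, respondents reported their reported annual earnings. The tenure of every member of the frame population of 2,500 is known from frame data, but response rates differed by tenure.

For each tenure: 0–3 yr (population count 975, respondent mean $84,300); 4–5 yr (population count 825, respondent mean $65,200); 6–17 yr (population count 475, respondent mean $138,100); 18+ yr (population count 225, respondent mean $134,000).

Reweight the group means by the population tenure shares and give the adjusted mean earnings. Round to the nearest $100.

Each cell contributes population-share × respondent value:
  0–3 yr: (975/2,500) × 84,300 = 32,877
  4–5 yr: (825/2,500) × 65,200 = 21,516
  6–17 yr: (475/2,500) × 138,100 = 26,239
  18+ yr: (225/2,500) × 134,000 = 12,060
Post-stratified estimate = 92,692 → $92,700.

$92,700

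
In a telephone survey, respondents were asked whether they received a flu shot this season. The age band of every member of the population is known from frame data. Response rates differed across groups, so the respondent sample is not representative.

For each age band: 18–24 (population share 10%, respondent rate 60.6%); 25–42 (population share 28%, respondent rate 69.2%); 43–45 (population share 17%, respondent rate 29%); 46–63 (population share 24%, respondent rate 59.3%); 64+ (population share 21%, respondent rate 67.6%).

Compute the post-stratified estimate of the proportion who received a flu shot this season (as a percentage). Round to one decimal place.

58.8%

Weight each group's respondent value by its population share:
  18–24: 0.1 × 60.6 = 6.06
  25–42: 0.28 × 69.2 = 19.376
  43–45: 0.17 × 29 = 4.93
  46–63: 0.24 × 59.3 = 14.232
  64+: 0.21 × 67.6 = 14.196
Post-stratified estimate = 58.794 → 58.8%.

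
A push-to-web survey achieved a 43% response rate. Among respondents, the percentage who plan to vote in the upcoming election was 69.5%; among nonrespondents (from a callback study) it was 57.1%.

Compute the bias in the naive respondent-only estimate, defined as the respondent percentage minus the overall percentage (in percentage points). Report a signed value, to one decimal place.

Nonresponse fraction = 1 − 0.43 = 0.57.
Bias = (nonresponse fraction) × (respondent percentage − nonrespondent percentage)
     = 0.57 × (69.5 − 57.1) = 0.57 × 12.4 = 7.068.

+7.1 percentage points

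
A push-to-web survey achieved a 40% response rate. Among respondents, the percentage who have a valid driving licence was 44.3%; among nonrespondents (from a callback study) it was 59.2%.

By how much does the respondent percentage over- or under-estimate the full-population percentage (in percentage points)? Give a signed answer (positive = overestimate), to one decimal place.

Nonresponse fraction = 1 − 0.4 = 0.6.
Bias = (nonresponse fraction) × (respondent percentage − nonrespondent percentage)
     = 0.6 × (44.3 − 59.2) = 0.6 × -14.9 = -8.94.

-8.9 percentage points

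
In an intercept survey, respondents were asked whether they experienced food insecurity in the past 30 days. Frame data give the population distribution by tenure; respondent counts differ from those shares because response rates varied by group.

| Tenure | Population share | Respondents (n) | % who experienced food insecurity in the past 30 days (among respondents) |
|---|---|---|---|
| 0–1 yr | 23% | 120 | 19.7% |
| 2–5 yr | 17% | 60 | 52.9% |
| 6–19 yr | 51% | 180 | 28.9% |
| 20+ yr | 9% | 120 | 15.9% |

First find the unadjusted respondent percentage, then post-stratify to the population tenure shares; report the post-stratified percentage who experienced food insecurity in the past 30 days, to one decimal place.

Naive respondent-only estimate (weights = respondent counts):
  (120/480)×19.7 + (60/480)×52.9 + (180/480)×28.9 + (120/480)×15.9 = 26.35%
Post-stratified estimate weights by population shares:
  0.23×19.7 + 0.17×52.9 + 0.51×28.9 + 0.09×15.9 = 29.694%

29.7%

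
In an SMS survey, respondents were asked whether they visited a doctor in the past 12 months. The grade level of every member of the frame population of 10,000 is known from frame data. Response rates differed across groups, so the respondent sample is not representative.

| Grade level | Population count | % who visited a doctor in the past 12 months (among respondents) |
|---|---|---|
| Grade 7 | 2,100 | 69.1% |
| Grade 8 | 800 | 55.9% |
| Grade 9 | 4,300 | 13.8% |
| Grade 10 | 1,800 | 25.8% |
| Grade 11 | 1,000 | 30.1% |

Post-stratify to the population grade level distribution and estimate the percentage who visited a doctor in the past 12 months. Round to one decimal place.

32.6%

Weight each group's respondent value by its population share:
  Grade 7: (2,100/10,000) × 69.1 = 14.511
  Grade 8: (800/10,000) × 55.9 = 4.472
  Grade 9: (4,300/10,000) × 13.8 = 5.934
  Grade 10: (1,800/10,000) × 25.8 = 4.644
  Grade 11: (1,000/10,000) × 30.1 = 3.01
Post-stratified estimate = 32.571 → 32.6%.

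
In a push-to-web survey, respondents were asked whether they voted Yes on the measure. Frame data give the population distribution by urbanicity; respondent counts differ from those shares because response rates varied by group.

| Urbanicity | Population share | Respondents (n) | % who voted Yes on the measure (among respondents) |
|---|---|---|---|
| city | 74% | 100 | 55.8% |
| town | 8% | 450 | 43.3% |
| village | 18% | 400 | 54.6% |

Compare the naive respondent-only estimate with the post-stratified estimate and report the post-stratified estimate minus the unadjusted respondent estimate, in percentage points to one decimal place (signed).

+5.2 percentage points

Unadjusted (pooled respondent) estimate weights by respondent counts:
  (100/950)×55.8 + (450/950)×43.3 + (400/950)×54.6 = 49.3737%
Post-stratified estimate weights by population shares:
  0.74×55.8 + 0.08×43.3 + 0.18×54.6 = 54.584%
Difference = 54.584 − 49.3737 = 5.2103 pp.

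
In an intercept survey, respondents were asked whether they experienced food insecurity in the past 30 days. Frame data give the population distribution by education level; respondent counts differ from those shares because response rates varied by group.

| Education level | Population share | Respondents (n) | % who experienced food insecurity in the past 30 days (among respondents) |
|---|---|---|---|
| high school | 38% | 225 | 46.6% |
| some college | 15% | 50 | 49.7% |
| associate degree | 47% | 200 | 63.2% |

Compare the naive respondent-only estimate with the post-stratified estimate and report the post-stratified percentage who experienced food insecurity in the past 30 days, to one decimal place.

54.9%

Naive respondent-only estimate (weights = respondent counts):
  (225/475)×46.6 + (50/475)×49.7 + (200/475)×63.2 = 53.9158%
Reweighting by population education level shares:
  0.38×46.6 + 0.15×49.7 + 0.47×63.2 = 54.867%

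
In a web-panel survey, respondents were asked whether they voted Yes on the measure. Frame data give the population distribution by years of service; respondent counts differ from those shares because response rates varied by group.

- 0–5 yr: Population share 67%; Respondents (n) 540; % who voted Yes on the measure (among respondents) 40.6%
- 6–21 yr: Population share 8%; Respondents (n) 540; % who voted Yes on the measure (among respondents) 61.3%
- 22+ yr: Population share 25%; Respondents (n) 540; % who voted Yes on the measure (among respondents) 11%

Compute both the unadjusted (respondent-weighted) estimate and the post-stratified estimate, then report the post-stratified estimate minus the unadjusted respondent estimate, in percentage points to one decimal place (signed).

-2.8 percentage points

Without adjustment, the pooled respondent share is:
  (540/1620)×40.6 + (540/1620)×61.3 + (540/1620)×11 = 37.6333%
Post-stratified estimate weights by population shares:
  0.67×40.6 + 0.08×61.3 + 0.25×11 = 34.856%
Difference = 34.856 − 37.6333 = -2.7773 pp.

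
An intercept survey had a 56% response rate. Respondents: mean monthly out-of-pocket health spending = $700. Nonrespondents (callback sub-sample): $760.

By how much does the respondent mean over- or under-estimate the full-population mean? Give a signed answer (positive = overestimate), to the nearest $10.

-$30

Nonresponse fraction = 1 − 0.56 = 0.44.
Bias = (nonresponse fraction) × (respondent mean − nonrespondent mean)
     = 0.44 × (700 − 760) = 0.44 × -60 = -26.4.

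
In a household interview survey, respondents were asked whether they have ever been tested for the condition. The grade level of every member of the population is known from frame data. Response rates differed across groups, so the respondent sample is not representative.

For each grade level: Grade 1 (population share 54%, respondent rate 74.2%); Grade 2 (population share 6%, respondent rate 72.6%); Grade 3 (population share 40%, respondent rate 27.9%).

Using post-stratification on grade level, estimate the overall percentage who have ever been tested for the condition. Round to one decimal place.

Reweight to the known grade level distribution:
  Grade 1: 0.54 × 74.2 = 40.068
  Grade 2: 0.06 × 72.6 = 4.356
  Grade 3: 0.4 × 27.9 = 11.16
Post-stratified estimate = 55.584 → 55.6%.

55.6%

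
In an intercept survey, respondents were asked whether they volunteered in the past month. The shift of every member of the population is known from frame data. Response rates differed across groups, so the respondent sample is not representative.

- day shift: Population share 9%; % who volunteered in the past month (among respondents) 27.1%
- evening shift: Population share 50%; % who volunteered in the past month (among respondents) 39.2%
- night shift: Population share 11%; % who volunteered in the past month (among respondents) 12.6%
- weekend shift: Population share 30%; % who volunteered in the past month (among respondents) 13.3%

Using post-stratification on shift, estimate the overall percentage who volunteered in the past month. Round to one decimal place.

Post-stratification weights by population share, not respondent share:
  day shift: 0.09 × 27.1 = 2.439
  evening shift: 0.5 × 39.2 = 19.6
  night shift: 0.11 × 12.6 = 1.386
  weekend shift: 0.3 × 13.3 = 3.99
Post-stratified estimate = 27.415 → 27.4%.

27.4%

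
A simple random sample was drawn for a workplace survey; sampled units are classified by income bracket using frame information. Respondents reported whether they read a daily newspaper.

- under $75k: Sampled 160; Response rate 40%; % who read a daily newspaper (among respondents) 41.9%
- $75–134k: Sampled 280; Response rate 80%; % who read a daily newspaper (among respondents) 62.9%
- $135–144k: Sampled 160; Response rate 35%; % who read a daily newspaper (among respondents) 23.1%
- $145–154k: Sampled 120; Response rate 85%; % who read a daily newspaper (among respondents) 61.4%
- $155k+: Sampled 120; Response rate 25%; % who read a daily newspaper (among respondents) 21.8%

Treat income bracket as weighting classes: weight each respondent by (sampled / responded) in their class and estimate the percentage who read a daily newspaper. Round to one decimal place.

45.2%

Inverse-response-rate weighting restores each class to its sampled count, so class totals weight by n_sampled:
  under $75k: 160 × 41.9 = 6704
  $75–134k: 280 × 62.9 = 17,612
  $135–144k: 160 × 23.1 = 3696
  $145–154k: 120 × 61.4 = 7368
  $155k+: 120 × 21.8 = 2616
Adjusted estimate = 37,996 / 840 = 45.2333 → 45.2%.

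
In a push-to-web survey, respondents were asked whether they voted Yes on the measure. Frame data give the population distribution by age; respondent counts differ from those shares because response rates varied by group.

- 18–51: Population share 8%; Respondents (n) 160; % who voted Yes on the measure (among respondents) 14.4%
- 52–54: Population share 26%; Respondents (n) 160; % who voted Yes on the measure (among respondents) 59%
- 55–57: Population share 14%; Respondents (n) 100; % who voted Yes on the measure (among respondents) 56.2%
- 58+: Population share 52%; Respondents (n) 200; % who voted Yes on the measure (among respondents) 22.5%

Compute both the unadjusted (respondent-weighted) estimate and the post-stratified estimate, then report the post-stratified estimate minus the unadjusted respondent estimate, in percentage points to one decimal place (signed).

Without adjustment, the pooled respondent share is:
  (160/620)×14.4 + (160/620)×59 + (100/620)×56.2 + (200/620)×22.5 = 35.2645%
Reweighting by population age shares:
  0.08×14.4 + 0.26×59 + 0.14×56.2 + 0.52×22.5 = 36.06%
Difference = 36.06 − 35.2645 = 0.7955 pp.

+0.8 percentage points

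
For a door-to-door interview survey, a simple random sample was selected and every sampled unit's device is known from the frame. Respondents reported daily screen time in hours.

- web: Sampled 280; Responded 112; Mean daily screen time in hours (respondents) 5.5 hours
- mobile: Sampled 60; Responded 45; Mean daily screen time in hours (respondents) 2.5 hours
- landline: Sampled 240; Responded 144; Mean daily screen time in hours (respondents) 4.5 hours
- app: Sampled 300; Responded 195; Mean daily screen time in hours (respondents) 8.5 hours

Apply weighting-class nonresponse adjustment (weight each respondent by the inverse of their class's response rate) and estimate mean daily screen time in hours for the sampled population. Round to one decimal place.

6.0

Class response rates: web 112/280 = 40%, mobile 45/60 = 75%, landline 144/240 = 60%, app 195/300 = 65%.
Inverse-response-rate weighting restores each class to its sampled count, so class totals weight by n_sampled:
  web: 280 × 5.5 = 1540
  mobile: 60 × 2.5 = 150
  landline: 240 × 4.5 = 1080
  app: 300 × 8.5 = 2550
Adjusted estimate = 5320 / 880 = 6.04545 → 6.0.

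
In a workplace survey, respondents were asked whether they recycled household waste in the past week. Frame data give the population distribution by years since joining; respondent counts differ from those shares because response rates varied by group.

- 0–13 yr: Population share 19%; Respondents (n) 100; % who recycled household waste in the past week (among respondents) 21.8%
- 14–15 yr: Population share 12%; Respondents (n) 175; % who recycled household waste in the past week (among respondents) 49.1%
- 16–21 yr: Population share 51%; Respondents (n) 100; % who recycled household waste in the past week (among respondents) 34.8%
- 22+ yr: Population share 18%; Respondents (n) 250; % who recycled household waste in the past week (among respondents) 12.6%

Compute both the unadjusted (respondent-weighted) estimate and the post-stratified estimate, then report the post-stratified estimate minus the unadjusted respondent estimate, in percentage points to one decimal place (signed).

+2.2 percentage points

Without adjustment, the pooled respondent share is:
  (100/625)×21.8 + (175/625)×49.1 + (100/625)×34.8 + (250/625)×12.6 = 27.844%
Reweighting by population years since joining shares:
  0.19×21.8 + 0.12×49.1 + 0.51×34.8 + 0.18×12.6 = 30.05%
Difference = 30.05 − 27.844 = 2.206 pp.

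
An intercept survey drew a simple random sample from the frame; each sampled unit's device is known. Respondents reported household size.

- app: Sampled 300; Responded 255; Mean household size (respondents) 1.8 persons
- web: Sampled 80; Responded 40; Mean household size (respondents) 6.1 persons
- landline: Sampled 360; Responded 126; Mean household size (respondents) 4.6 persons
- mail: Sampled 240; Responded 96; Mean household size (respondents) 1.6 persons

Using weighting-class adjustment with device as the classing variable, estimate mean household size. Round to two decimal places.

3.13

Class response rates: app 255/300 = 85%, web 40/80 = 50%, landline 126/360 = 35%, mail 96/240 = 40%.
Inverse-response-rate weighting restores each class to its sampled count, so class totals weight by n_sampled:
  app: 300 × 1.8 = 540
  web: 80 × 6.1 = 488
  landline: 360 × 4.6 = 1656
  mail: 240 × 1.6 = 384
Adjusted estimate = 3068 / 980 = 3.13061 → 3.13.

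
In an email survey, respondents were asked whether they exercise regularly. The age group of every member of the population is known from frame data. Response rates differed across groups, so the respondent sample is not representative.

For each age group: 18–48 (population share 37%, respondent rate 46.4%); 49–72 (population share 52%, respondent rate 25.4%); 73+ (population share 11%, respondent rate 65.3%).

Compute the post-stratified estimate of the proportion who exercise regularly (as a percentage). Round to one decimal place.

37.6%

Each cell contributes population-share × respondent value:
  18–48: 0.37 × 46.4 = 17.168
  49–72: 0.52 × 25.4 = 13.208
  73+: 0.11 × 65.3 = 7.183
Post-stratified estimate = 37.559 → 37.6%.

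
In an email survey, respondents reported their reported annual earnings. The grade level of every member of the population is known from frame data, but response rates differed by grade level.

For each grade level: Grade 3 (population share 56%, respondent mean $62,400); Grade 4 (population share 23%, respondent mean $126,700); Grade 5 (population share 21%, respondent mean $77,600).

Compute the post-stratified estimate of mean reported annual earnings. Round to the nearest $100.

Weight each group's respondent value by its population share:
  Grade 3: 0.56 × 62,400 = 34,944
  Grade 4: 0.23 × 126,700 = 29,141
  Grade 5: 0.21 × 77,600 = 16,296
Post-stratified estimate = 80,381 → $80,400.

$80,400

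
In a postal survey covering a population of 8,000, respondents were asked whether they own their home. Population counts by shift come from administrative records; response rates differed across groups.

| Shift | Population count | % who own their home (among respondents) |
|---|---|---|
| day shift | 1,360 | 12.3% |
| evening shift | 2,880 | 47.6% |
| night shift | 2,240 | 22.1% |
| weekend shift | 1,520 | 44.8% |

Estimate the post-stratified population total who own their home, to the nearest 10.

Each cell contributes its population count × the respondent rate:
  day shift: 1,360 × 12.3% = 167.28
  evening shift: 2,880 × 47.6% = 1370.88
  night shift: 2,240 × 22.1% = 495.04
  weekend shift: 1,520 × 44.8% = 680.96
Estimated total = 2714.16 → 2,710.

2,710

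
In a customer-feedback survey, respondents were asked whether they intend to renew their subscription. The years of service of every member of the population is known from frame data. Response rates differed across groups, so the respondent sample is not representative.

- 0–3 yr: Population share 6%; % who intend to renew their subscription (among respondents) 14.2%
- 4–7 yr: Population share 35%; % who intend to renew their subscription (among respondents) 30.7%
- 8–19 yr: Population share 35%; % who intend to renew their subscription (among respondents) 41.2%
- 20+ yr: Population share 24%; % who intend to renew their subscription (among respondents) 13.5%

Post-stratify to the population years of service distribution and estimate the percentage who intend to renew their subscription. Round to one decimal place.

29.3%

Reweight to the known years of service distribution:
  0–3 yr: 0.06 × 14.2 = 0.852
  4–7 yr: 0.35 × 30.7 = 10.745
  8–19 yr: 0.35 × 41.2 = 14.42
  20+ yr: 0.24 × 13.5 = 3.24
Post-stratified estimate = 29.257 → 29.3%.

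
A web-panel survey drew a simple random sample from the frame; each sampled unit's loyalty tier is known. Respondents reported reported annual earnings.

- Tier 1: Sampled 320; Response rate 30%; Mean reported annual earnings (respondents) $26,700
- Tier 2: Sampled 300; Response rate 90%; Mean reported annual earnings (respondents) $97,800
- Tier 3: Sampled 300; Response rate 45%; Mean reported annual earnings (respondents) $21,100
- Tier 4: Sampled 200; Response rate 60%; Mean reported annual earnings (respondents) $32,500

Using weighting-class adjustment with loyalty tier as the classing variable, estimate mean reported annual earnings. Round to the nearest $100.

Weighting each respondent by the inverse class response rate inflates each class back to its sampled size, so the class weight is n_sampled:
  Tier 1: 320 × 26,700 = 8,544,000
  Tier 2: 300 × 97,800 = 29,340,000
  Tier 3: 300 × 21,100 = 6,330,000
  Tier 4: 200 × 32,500 = 6,500,000
Adjusted estimate = 50,714,000 / 1,120 = 45280.4 → $45,300.

$45,300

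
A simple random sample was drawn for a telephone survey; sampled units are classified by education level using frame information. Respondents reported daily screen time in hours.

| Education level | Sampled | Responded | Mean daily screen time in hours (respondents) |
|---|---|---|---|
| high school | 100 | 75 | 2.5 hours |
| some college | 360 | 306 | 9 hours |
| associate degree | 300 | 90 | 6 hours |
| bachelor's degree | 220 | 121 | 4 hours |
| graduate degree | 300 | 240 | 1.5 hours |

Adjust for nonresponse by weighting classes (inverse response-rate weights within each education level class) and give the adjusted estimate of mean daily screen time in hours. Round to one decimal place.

Response rates by class: high school 75/100 = 75%, some college 306/360 = 85%, associate degree 90/300 = 30%, bachelor's degree 121/220 = 55%, graduate degree 240/300 = 80%.
Inverse-response-rate weighting restores each class to its sampled count, so class totals weight by n_sampled:
  high school: 100 × 2.5 = 250
  some college: 360 × 9 = 3240
  associate degree: 300 × 6 = 1800
  bachelor's degree: 220 × 4 = 880
  graduate degree: 300 × 1.5 = 450
Adjusted estimate = 6620 / 1,280 = 5.17188 → 5.2.

5.2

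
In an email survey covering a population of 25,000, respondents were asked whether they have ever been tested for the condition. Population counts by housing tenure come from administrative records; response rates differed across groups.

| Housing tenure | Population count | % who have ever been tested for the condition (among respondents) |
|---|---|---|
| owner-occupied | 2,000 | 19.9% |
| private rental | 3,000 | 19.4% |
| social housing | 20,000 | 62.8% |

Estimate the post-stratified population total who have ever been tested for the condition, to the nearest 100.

13,500

Apply each group's respondent rate to its population count:
  owner-occupied: 2,000 × 19.9% = 398
  private rental: 3,000 × 19.4% = 582
  social housing: 20,000 × 62.8% = 12,560
Estimated total = 13,540 → 13,500.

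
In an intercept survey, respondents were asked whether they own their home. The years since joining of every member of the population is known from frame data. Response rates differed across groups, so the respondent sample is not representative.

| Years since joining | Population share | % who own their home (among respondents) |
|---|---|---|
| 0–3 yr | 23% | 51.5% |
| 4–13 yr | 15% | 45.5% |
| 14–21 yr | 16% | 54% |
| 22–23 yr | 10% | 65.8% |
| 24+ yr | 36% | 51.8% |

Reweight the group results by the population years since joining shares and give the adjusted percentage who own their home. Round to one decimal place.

52.5%

Post-stratification weights by population share, not respondent share:
  0–3 yr: 0.23 × 51.5 = 11.845
  4–13 yr: 0.15 × 45.5 = 6.825
  14–21 yr: 0.16 × 54 = 8.64
  22–23 yr: 0.1 × 65.8 = 6.58
  24+ yr: 0.36 × 51.8 = 18.648
Post-stratified estimate = 52.538 → 52.5%.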